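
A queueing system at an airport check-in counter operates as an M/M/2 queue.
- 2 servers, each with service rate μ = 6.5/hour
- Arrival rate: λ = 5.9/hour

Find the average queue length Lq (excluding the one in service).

Traffic intensity: ρ = λ/(cμ) = 5.9/(2×6.5) = 0.4538
Since ρ = 0.4538 < 1, system is stable.
Offered load a = λ/μ = cρ = 5.9/6.5 = 0.9077
P₀ = [ Σₙ₌₀^1 aⁿ/n! + a^2/(2!(1-ρ)) ]⁻¹
Σ = a^0/0! + a^1/1! = 1.0000 + 0.9077 = 1.9077
a^2/(2!(1-ρ)) = 0.82391/(2 × 0.54615) = 0.7543
P₀ = 1/(1.9077 + 0.7543) = 0.3757
Lq = P₀·a^2·ρ / (2!(1-ρ)²) = 0.37566 × 0.82391 × 0.45385 / (2 × 0.29828) = 0.2355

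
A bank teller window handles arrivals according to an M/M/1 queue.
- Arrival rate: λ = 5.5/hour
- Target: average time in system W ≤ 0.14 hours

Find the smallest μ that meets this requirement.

For M/M/1: W = 1/(μ-λ)
Need W ≤ 0.14, so 1/(μ-λ) ≤ 0.14
μ - λ ≥ 1/0.14 = 7.1429
μ ≥ 5.5 + 7.1429 = 12.6429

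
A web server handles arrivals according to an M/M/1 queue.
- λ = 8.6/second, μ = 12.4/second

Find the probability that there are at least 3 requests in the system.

ρ = λ/μ = 8.6/12.4 = 0.69355
P(N ≥ n) = ρⁿ
P(N ≥ 3) = 0.69355^3
P(N ≥ 3) = 0.3336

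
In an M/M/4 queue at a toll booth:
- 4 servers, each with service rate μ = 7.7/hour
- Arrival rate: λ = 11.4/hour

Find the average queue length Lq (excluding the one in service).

Traffic intensity: ρ = λ/(cμ) = 11.4/(4×7.7) = 0.3701
Since ρ = 0.3701 < 1, system is stable.
Offered load a = λ/μ = cρ = 11.4/7.7 = 1.4805
P₀ = [ Σₙ₌₀^3 aⁿ/n! + a^4/(4!(1-ρ)) ]⁻¹
Σ = a^0/0! + a^1/1! + a^2/2! + a^3/3! = 1.0000 + 1.4805 + 1.0960 + 0.5409 = 4.1174
a^4/(4!(1-ρ)) = 4.8046/(24 × 0.6299) = 0.3178
P₀ = 1/(4.1174 + 0.3178) = 0.2255
Lq = P₀·a^4·ρ / (4!(1-ρ)²) = 0.22547 × 4.8046 × 0.37013 / (24 × 0.39674) = 0.04211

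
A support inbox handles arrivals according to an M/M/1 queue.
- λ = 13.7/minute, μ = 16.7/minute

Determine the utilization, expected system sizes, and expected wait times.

Step 1: ρ = λ/μ = 13.7/16.7 = 0.8204
Step 2: L = λ/(μ-λ) = 13.7/3.00 = 4.5667
Step 3: Lq = λ²/(μ(μ-λ)) = 187.69/(16.7×3.00) = 3.7463
Step 4: W = 1/(μ-λ) = 1/3.00 = 0.333333
Step 5: Wq = λ/(μ(μ-λ)) = 13.7/(16.7×3.00) = 0.2735
Step 6: P(0) = 1-ρ = 0.1796
Verify: L = λW = 13.7×0.333333 = 4.5667 ✔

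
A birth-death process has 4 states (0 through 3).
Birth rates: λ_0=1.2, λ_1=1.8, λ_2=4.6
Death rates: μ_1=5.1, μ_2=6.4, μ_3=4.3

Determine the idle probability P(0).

Ratios P(n)/P(0) = (λ₀···λₙ₋₁)/(μ₁···μₙ):
P(1)/P(0) = (1.2)/(5.1) = 0.2353
P(2)/P(0) = (1.2×1.8)/(5.1×6.4) = 0.06618
P(3)/P(0) = (1.2×1.8×4.6)/(5.1×6.4×4.3) = 0.07079

Normalization: ∑ P(n) = 1
P(0) × (1.0000 + 0.2353 + 0.06618 + 0.07079) = 1
P(0) × 1.3723 = 1
P(0) = 1/1.3723 = 0.7287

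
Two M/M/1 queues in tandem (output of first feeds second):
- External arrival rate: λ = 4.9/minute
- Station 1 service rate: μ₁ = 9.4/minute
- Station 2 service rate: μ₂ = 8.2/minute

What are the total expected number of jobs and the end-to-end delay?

By Jackson's theorem, each station behaves as independent M/M/1.
Station 1: ρ₁ = 4.9/9.4 = 0.5213, L₁ = ρ₁/(1-ρ₁) = λ/(μ₁-λ) = 4.9/4.50 = 1.08889
Station 2: ρ₂ = 4.9/8.2 = 0.5976, L₂ = ρ₂/(1-ρ₂) = λ/(μ₂-λ) = 4.9/3.30 = 1.48485
Total: L = L₁ + L₂ = 1.08889 + 1.48485 = 2.57374
W = L/λ = 2.57374/4.9 = 0.5253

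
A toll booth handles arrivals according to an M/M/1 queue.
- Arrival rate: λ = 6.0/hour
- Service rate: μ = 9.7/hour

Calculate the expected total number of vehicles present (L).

ρ = λ/μ = 6.0/9.7 = 0.6186
For M/M/1: L = λ/(μ-λ)
L = 6.0/(9.7-6.0) = 6.0/3.70
L = 1.6216 vehicles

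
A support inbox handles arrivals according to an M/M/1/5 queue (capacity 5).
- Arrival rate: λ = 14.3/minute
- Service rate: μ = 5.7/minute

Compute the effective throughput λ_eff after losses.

ρ = λ/μ = 14.3/5.7 = 2.50877
P₀ = (1-ρ)/(1-ρ^(K+1)) = (1-2.50877)/(1-2.50877^6) = -1.5088/-248.3246 = 0.006076
P_K = P₀×ρ^K = 0.006076 × 2.50877^5 = 0.006076 × 99.3812 = 0.6038
λ_eff = λ(1-P_K) = 14.3 × (1 - 0.60382) = 14.3 × 0.39618 = 5.6654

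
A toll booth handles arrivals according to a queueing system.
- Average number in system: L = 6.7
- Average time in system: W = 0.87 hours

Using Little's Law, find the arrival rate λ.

Little's Law: L = λW, so λ = L/W
λ = 6.7/0.87 = 7.7011 vehicles/hour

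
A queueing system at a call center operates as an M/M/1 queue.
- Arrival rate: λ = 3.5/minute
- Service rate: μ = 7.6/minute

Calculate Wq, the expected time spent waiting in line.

First, compute utilization: ρ = λ/μ = 3.5/7.6 = 0.4605
For M/M/1: Wq = λ/(μ(μ-λ))
Wq = 3.5/(7.6 × (7.6-3.5))
Wq = 3.5/(7.6 × 4.10)
Wq = 0.1123 minutes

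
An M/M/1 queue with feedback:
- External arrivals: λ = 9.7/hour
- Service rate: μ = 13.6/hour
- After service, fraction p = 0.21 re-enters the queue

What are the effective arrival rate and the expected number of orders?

Effective arrival rate: λ_eff = λ/(1-p) = 9.7/(1-0.21) = 9.7/0.79 = 12.2785
ρ = λ_eff/μ = 12.2785/13.6 = 0.90283
L = ρ/(1-ρ) = 0.90283/(1-0.90283) = 9.2912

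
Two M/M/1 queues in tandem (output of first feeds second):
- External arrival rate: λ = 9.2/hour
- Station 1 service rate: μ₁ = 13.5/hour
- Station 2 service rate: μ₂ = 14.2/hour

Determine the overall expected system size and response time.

By Jackson's theorem, each station behaves as independent M/M/1.
Station 1: ρ₁ = 9.2/13.5 = 0.6815, L₁ = ρ₁/(1-ρ₁) = λ/(μ₁-λ) = 9.2/4.30 = 2.1395
Station 2: ρ₂ = 9.2/14.2 = 0.6479, L₂ = ρ₂/(1-ρ₂) = λ/(μ₂-λ) = 9.2/5.00 = 1.8400
Total: L = L₁ + L₂ = 2.1395 + 1.8400 = 3.9795
W = L/λ = 3.9795/9.2 = 0.4326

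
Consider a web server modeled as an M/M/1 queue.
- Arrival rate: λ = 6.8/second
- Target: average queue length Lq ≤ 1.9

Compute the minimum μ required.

For M/M/1: Lq = λ²/(μ(μ-λ))
Need Lq ≤ 1.9, i.e. μ(μ-λ) ≥ λ²/1.9
μ² - 6.8μ - 46.24/1.9 ≥ 0  →  μ² - 6.8μ - 24.33684 ≥ 0
Quadratic formula (positive root): μ = [λ + √(λ² + 4×24.33684)]/2
Discriminant: 46.24 + 4×24.33684 = 143.5874, √143.5874 = 11.9828
μ ≥ (6.8 + 11.9828)/2 = 9.3914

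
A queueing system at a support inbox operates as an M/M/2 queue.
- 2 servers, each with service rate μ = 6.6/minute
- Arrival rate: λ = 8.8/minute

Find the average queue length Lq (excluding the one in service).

Traffic intensity: ρ = λ/(cμ) = 8.8/(2×6.6) = 0.6667
Since ρ = 0.6667 < 1, system is stable.
Offered load a = λ/μ = cρ = 8.8/6.6 = 1.3333
P₀ = [ Σₙ₌₀^1 aⁿ/n! + a^2/(2!(1-ρ)) ]⁻¹
Σ = a^0/0! + a^1/1! = 1.0000 + 1.3333 = 2.3333
a^2/(2!(1-ρ)) = 1.7778/(2 × 0.33333) = 2.6667
P₀ = 1/(2.3333 + 2.6667) = 0.2000
Lq = P₀·a^2·ρ / (2!(1-ρ)²) = 0.20000 × 1.7778 × 0.66667 / (2 × 0.11111) = 1.0667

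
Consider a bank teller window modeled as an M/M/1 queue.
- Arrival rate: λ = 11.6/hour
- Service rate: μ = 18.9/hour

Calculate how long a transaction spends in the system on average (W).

First, compute utilization: ρ = λ/μ = 11.6/18.9 = 0.6138
For M/M/1: W = 1/(μ-λ)
W = 1/(18.9-11.6) = 1/7.30
W = 0.1370 hours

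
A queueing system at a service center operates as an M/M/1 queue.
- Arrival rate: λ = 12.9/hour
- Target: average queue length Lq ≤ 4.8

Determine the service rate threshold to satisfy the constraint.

For M/M/1: Lq = λ²/(μ(μ-λ))
Need Lq ≤ 4.8, i.e. μ(μ-λ) ≥ λ²/4.8
μ² - 12.9μ - 166.41/4.8 ≥ 0  →  μ² - 12.9μ - 34.66875 ≥ 0
Quadratic formula (positive root): μ = [λ + √(λ² + 4×34.66875)]/2
Discriminant: 166.41 + 4×34.66875 = 305.0850, √305.0850 = 17.46668
μ ≥ (12.9 + 17.46668)/2 = 15.1833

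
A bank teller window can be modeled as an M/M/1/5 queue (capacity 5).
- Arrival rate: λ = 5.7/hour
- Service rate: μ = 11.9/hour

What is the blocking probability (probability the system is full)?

ρ = λ/μ = 5.7/11.9 = 0.4790
P₀ = (1-ρ)/(1-ρ^(K+1)) = (1-0.4790)/(1-0.4790^6) = 0.5210/0.9879 = 0.5274
P_K = P₀×ρ^K = 0.5274 × 0.4790^5 = 0.5274 × 0.02522 = 0.01330
Blocking probability = 1.33%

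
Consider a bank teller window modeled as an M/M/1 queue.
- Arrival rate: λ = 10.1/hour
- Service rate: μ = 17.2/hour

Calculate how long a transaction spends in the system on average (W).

First, compute utilization: ρ = λ/μ = 10.1/17.2 = 0.5872
For M/M/1: W = 1/(μ-λ)
W = 1/(17.2-10.1) = 1/7.10
W = 0.1408 hours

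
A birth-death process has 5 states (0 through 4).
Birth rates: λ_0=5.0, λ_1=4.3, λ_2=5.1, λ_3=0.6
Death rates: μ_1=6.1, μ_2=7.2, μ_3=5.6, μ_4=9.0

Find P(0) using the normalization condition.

Ratios P(n)/P(0) = (λ₀···λₙ₋₁)/(μ₁···μₙ):
P(1)/P(0) = (5.0)/(6.1) = 0.8197
P(2)/P(0) = (5.0×4.3)/(6.1×7.2) = 0.4895
P(3)/P(0) = (5.0×4.3×5.1)/(6.1×7.2×5.6) = 0.4458
P(4)/P(0) = (5.0×4.3×5.1×0.6)/(6.1×7.2×5.6×9.0) = 0.02972

Normalization: ∑ P(n) = 1
P(0) × (1.0000 + 0.8197 + 0.4895 + 0.4458 + 0.02972) = 1
P(0) × 2.7847 = 1
P(0) = 1/2.7847 = 0.3591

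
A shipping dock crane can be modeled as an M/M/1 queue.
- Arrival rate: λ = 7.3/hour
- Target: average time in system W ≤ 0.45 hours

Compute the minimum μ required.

For M/M/1: W = 1/(μ-λ)
Need W ≤ 0.45, so 1/(μ-λ) ≤ 0.45
μ - λ ≥ 1/0.45 = 2.2222
μ ≥ 7.3 + 2.2222 = 9.5222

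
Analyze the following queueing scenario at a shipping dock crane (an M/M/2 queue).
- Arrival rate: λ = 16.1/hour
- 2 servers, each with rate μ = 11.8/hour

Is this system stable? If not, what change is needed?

Stability requires ρ = λ/(cμ) < 1
ρ = 16.1/(2 × 11.8) = 16.1/23.60 = 0.6822
Since 0.6822 < 1, the system is STABLE.
The servers are busy 68.22% of the time.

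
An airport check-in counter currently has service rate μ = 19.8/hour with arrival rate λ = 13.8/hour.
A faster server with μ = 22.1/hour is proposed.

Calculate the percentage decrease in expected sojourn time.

System 1: ρ₁ = 13.8/19.8 = 0.6970, W₁ = 1/(19.8-13.8) = 0.1667
System 2: ρ₂ = 13.8/22.1 = 0.6244, W₂ = 1/(22.1-13.8) = 0.1205
Improvement: (W₁-W₂)/W₁ = (0.1667-0.1205)/0.1667 = 27.71%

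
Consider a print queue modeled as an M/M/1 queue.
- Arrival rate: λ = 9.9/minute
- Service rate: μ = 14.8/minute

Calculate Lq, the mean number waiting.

ρ = λ/μ = 9.9/14.8 = 0.6689
For M/M/1: Lq = λ²/(μ(μ-λ))
Lq = 98.01/(14.8 × 4.90)
Lq = 1.3515 jobs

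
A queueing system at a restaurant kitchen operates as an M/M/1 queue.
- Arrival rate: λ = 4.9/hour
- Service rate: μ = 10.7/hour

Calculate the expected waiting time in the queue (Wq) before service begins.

First, compute utilization: ρ = λ/μ = 4.9/10.7 = 0.4579
For M/M/1: Wq = λ/(μ(μ-λ))
Wq = 4.9/(10.7 × (10.7-4.9))
Wq = 4.9/(10.7 × 5.80)
Wq = 0.07896 hours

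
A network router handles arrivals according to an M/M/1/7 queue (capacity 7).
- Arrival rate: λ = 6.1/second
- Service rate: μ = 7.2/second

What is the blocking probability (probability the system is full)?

ρ = λ/μ = 6.1/7.2 = 0.847222
P₀ = (1-ρ)/(1-ρ^(K+1)) = (1-0.847222)/(1-0.847222^8) = 0.1528/0.7346 = 0.2080
P_K = P₀×ρ^K = 0.2080 × 0.847222^7 = 0.2080 × 0.3133 = 0.06517
Blocking probability = 6.52%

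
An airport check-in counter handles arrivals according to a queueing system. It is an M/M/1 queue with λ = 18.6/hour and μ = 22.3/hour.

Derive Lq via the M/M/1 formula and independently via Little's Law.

Method 1 (direct): Lq = λ²/(μ(μ-λ)) = 345.96/(22.3 × 3.70) = 4.1929

Method 2 (Little's Law):
W = 1/(μ-λ) = 1/3.70 = 0.27027
Wq = W - 1/μ = 0.27027 - 0.044843 = 0.225427
Lq = λWq = 18.6 × 0.225427 = 4.1929 ✔ (matches Method 1)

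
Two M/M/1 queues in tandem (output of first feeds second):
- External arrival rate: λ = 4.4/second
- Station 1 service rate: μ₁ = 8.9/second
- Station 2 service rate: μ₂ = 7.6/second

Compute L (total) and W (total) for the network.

By Jackson's theorem, each station behaves as independent M/M/1.
Station 1: ρ₁ = 4.4/8.9 = 0.4944, L₁ = ρ₁/(1-ρ₁) = λ/(μ₁-λ) = 4.4/4.50 = 0.9778
Station 2: ρ₂ = 4.4/7.6 = 0.5789, L₂ = ρ₂/(1-ρ₂) = λ/(μ₂-λ) = 4.4/3.20 = 1.3750
Total: L = L₁ + L₂ = 0.9778 + 1.3750 = 2.3528
W = L/λ = 2.3528/4.4 = 0.5347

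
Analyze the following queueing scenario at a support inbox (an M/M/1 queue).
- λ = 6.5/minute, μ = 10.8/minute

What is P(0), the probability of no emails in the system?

ρ = λ/μ = 6.5/10.8 = 0.6019
P(0) = 1 - ρ = 1 - 0.6019 = 0.3981
The server is idle 39.81% of the time.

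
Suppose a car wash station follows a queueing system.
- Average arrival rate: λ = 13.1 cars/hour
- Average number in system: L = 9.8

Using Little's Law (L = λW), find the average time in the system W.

Little's Law: L = λW, so W = L/λ
W = 9.8/13.1 = 0.7481 hours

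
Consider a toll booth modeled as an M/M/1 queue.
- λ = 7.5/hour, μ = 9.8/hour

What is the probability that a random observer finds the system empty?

ρ = λ/μ = 7.5/9.8 = 0.7653
P(0) = 1 - ρ = 1 - 0.7653 = 0.2347
The server is idle 23.47% of the time.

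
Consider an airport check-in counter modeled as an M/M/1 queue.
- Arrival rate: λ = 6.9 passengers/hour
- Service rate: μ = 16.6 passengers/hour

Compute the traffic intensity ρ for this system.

Server utilization: ρ = λ/μ
ρ = 6.9/16.6 = 0.4157
The server is busy 41.57% of the time.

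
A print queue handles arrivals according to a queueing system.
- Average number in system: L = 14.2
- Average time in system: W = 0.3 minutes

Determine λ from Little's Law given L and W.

Little's Law: L = λW, so λ = L/W
λ = 14.2/0.3 = 47.3333 jobs/minute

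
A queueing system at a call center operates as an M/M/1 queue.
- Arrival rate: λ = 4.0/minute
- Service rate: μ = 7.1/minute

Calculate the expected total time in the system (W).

First, compute utilization: ρ = λ/μ = 4.0/7.1 = 0.5634
For M/M/1: W = 1/(μ-λ)
W = 1/(7.1-4.0) = 1/3.10
W = 0.3226 minutes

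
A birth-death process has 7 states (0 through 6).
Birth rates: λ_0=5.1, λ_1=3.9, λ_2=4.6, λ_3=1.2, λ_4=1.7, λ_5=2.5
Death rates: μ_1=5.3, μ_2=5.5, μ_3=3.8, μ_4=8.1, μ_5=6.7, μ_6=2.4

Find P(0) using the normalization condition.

Ratios P(n)/P(0) = (λ₀···λₙ₋₁)/(μ₁···μₙ):
P(1)/P(0) = (5.1)/(5.3) = 0.96226
P(2)/P(0) = (5.1×3.9)/(5.3×5.5) = 0.68233
P(3)/P(0) = (5.1×3.9×4.6)/(5.3×5.5×3.8) = 0.82598
P(4)/P(0) = (5.1×3.9×4.6×1.2)/(5.3×5.5×3.8×8.1) = 0.12237
P(5)/P(0) = (5.1×3.9×4.6×1.2×1.7)/(5.3×5.5×3.8×8.1×6.7) = 0.031049
P(6)/P(0) = (5.1×3.9×4.6×1.2×1.7×2.5)/(5.3×5.5×3.8×8.1×6.7×2.4) = 0.032342

Normalization: ∑ P(n) = 1
P(0) × (1.0000 + 0.96226 + 0.68233 + 0.82598 + 0.12237 + 0.031049 + 0.032342) = 1
P(0) × 3.6563 = 1
P(0) = 1/3.6563 = 0.2735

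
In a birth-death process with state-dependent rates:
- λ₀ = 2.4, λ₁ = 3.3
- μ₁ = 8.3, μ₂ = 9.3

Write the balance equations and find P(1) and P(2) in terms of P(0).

Balance equations:
State 0: λ₀P₀ = μ₁P₁ → P₁ = (λ₀/μ₁)P₀ = (2.4/8.3)P₀ = 0.2892P₀
State 1: P₂ = (λ₀λ₁)/(μ₁μ₂)P₀ = (2.4×3.3)/(8.3×9.3)P₀ = 0.1026P₀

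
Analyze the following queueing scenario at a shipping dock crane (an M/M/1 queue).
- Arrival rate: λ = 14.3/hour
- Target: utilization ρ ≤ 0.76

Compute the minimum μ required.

ρ = λ/μ, so μ = λ/ρ
μ ≥ 14.3/0.76 = 18.8158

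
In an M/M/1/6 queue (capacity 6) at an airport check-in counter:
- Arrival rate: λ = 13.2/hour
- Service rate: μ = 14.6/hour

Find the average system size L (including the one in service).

ρ = λ/μ = 13.2/14.6 = 0.90411
P₀ = (1-ρ)/(1-ρ^(K+1)) = (1-0.90411)/(1-0.90411^7) = 0.09589/0.5062 = 0.1894
P_K = P₀×ρ^K = 0.1894 × 0.90411^6 = 0.1894 × 0.5462 = 0.1035
L = ρ[1 - (K+1)ρ^K + Kρ^(K+1)] / [(1-ρ)(1-ρ^(K+1))]
L = 0.90411 × (1 - 7×0.546170 + 6×0.493798) / ((1 - 0.90411) × (1 - 0.493798)) = 2.6002 passengers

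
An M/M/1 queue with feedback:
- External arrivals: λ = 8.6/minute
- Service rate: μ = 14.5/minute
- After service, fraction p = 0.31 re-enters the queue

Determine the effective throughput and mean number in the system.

Effective arrival rate: λ_eff = λ/(1-p) = 8.6/(1-0.31) = 8.6/0.69 = 12.4638
ρ = λ_eff/μ = 12.4638/14.5 = 0.85957
L = ρ/(1-ρ) = 0.85957/(1-0.85957) = 6.1210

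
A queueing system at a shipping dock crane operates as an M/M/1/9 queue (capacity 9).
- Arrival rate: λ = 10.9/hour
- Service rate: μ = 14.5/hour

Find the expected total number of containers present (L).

ρ = λ/μ = 10.9/14.5 = 0.75172
P₀ = (1-ρ)/(1-ρ^(K+1)) = (1-0.75172)/(1-0.75172^10) = 0.2483/0.9424 = 0.2635
P_K = P₀×ρ^K = 0.26346 × 0.75172^9 = 0.26346 × 0.076649 = 0.02019
L = ρ[1 - (K+1)ρ^K + Kρ^(K+1)] / [(1-ρ)(1-ρ^(K+1))]
L = 0.75172 × (1 - 10×0.07665 + 9×0.05762) / ((1 - 0.75172) × (1 - 0.05762)) = 2.4163 containers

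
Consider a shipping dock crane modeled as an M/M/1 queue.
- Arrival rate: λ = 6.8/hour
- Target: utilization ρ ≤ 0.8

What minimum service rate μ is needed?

ρ = λ/μ, so μ = λ/ρ
μ ≥ 6.8/0.8 = 8.5000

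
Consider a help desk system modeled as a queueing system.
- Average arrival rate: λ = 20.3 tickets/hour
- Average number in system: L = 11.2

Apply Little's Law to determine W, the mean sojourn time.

Little's Law: L = λW, so W = L/λ
W = 11.2/20.3 = 0.5517 hours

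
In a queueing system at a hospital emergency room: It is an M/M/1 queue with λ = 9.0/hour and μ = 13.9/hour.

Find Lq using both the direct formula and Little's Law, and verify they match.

Method 1 (direct): Lq = λ²/(μ(μ-λ)) = 81.00/(13.9 × 4.90) = 1.1893

Method 2 (Little's Law):
W = 1/(μ-λ) = 1/4.90 = 0.20408
Wq = W - 1/μ = 0.20408 - 0.071942 = 0.13214
Lq = λWq = 9.0 × 0.13214 = 1.1893 ✔ (matches Method 1)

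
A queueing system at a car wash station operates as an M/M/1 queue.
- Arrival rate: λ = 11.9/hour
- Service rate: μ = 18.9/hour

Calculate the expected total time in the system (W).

First, compute utilization: ρ = λ/μ = 11.9/18.9 = 0.6296
For M/M/1: W = 1/(μ-λ)
W = 1/(18.9-11.9) = 1/7.00
W = 0.1429 hours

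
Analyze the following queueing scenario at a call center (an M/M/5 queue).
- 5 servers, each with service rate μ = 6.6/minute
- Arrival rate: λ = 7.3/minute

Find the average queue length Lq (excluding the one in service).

Traffic intensity: ρ = λ/(cμ) = 7.3/(5×6.6) = 0.2212
Since ρ = 0.2212 < 1, system is stable.
Offered load a = λ/μ = cρ = 7.3/6.6 = 1.1061
P₀ = [ Σₙ₌₀^4 aⁿ/n! + a^5/(5!(1-ρ)) ]⁻¹
Σ = a^0/0! + a^1/1! + a^2/2! + a^3/3! + a^4/4! = 1.00000 + 1.10606 + 0.611685 + 0.225520 + 0.0623598 = 3.0056
a^5/(5!(1-ρ)) = 1.6554/(120 × 0.7788) = 0.01771
P₀ = 1/(3.0056 + 0.01771) = 0.3308
Lq = P₀·a^5·ρ / (5!(1-ρ)²) = 0.3308 × 1.6554 × 0.2212 / (120 × 0.6065) = 0.001664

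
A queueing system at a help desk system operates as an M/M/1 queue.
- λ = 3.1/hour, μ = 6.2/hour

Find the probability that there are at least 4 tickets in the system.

ρ = λ/μ = 3.1/6.2 = 0.5000
P(N ≥ n) = ρⁿ
P(N ≥ 4) = 0.5000^4
P(N ≥ 4) = 0.06250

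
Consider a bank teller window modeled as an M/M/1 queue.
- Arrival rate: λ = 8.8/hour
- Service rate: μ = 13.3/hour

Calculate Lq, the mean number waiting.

ρ = λ/μ = 8.8/13.3 = 0.6617
For M/M/1: Lq = λ²/(μ(μ-λ))
Lq = 77.44/(13.3 × 4.50)
Lq = 1.2939 transactions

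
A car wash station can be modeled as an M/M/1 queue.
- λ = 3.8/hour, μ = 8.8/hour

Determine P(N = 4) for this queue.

ρ = λ/μ = 3.8/8.8 = 0.43182
P(n) = (1-ρ)ρⁿ
P(4) = (1-0.43182) × 0.43182^4
P(4) = 0.5682 × 0.03477
P(4) = 0.01976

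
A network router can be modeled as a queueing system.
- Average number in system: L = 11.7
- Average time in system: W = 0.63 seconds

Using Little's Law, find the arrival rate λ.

Little's Law: L = λW, so λ = L/W
λ = 11.7/0.63 = 18.5714 packets/second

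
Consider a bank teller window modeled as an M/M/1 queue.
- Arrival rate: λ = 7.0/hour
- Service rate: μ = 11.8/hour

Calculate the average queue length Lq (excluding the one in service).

ρ = λ/μ = 7.0/11.8 = 0.5932
For M/M/1: Lq = λ²/(μ(μ-λ))
Lq = 49.00/(11.8 × 4.80)
Lq = 0.8651 transactions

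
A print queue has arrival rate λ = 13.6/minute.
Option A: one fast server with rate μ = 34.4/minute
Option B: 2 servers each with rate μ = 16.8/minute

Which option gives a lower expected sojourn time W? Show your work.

Option A: single server μ = 34.4 (M/M/1)
  ρ_A = 13.6/34.4 = 0.3953
  W_A = 1/(μ-λ) = 1/(34.4-13.6) = 1/20.80 = 0.04808

Option B: 2 servers μ = 16.8 (M/M/2)
  ρ_B = λ/(cμ) = 13.6/(2×16.8) = 0.4048
  Offered load a = λ/μ = cρ = 13.6/16.8 = 0.8095
  P₀ = [ Σₙ₌₀^1 aⁿ/n! + a^2/(2!(1-ρ)) ]⁻¹
  Σ = a^0/0! + a^1/1! = 1.0000 + 0.8095 = 1.8095
  a^2/(2!(1-ρ)) = 0.6553/(2 × 0.5952) = 0.5505
  P₀ = 1/(1.8095 + 0.5505) = 0.4237
  Lq = P₀·a^2·ρ / (2!(1-ρ)²) = 0.4237 × 0.6553 × 0.4048 / (2 × 0.3543) = 0.1586
  Wq_B = Lq/λ = 0.15861/13.6 = 0.011663
  W_B = Wq_B + 1/μ = 0.011663 + 0.059524 = 0.07119

Since W_A = 0.04808 < W_B = 0.07119, Option A (single fast server) has the shorter time in system.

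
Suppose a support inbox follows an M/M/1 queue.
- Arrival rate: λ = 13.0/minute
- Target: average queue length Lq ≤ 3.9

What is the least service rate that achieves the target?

For M/M/1: Lq = λ²/(μ(μ-λ))
Need Lq ≤ 3.9, i.e. μ(μ-λ) ≥ λ²/3.9
μ² - 13.0μ - 169.00/3.9 ≥ 0  →  μ² - 13.0μ - 43.33333 ≥ 0
Quadratic formula (positive root): μ = [λ + √(λ² + 4×43.33333)]/2
Discriminant: 169.00 + 4×43.33333 = 342.3333, √342.3333 = 18.50225
μ ≥ (13.0 + 18.50225)/2 = 15.7511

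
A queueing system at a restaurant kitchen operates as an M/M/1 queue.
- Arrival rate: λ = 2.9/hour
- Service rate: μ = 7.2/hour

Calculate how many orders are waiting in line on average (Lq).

ρ = λ/μ = 2.9/7.2 = 0.4028
For M/M/1: Lq = λ²/(μ(μ-λ))
Lq = 8.41/(7.2 × 4.30)
Lq = 0.2716 orders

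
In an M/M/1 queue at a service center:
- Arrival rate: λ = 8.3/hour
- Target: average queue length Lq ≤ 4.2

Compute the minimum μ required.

For M/M/1: Lq = λ²/(μ(μ-λ))
Need Lq ≤ 4.2, i.e. μ(μ-λ) ≥ λ²/4.2
μ² - 8.3μ - 68.89/4.2 ≥ 0  →  μ² - 8.3μ - 16.40238 ≥ 0
Quadratic formula (positive root): μ = [λ + √(λ² + 4×16.40238)]/2
Discriminant: 68.89 + 4×16.40238 = 134.4995, √134.4995 = 11.5974
μ ≥ (8.3 + 11.5974)/2 = 9.9487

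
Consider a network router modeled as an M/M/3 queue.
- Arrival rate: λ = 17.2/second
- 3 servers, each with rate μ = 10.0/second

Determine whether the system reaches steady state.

Stability requires ρ = λ/(cμ) < 1
ρ = 17.2/(3 × 10.0) = 17.2/30.00 = 0.5733
Since 0.5733 < 1, the system is STABLE.
The servers are busy 57.33% of the time.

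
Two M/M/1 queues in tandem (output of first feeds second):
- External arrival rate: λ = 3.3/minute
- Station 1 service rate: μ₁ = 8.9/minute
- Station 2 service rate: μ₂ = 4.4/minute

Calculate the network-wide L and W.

By Jackson's theorem, each station behaves as independent M/M/1.
Station 1: ρ₁ = 3.3/8.9 = 0.3708, L₁ = ρ₁/(1-ρ₁) = λ/(μ₁-λ) = 3.3/5.60 = 0.5893
Station 2: ρ₂ = 3.3/4.4 = 0.7500, L₂ = ρ₂/(1-ρ₂) = λ/(μ₂-λ) = 3.3/1.10 = 3.0000
Total: L = L₁ + L₂ = 0.5893 + 3.0000 = 3.5893
W = L/λ = 3.5893/3.3 = 1.0877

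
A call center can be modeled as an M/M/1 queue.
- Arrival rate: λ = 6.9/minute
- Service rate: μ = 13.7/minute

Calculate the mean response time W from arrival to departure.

First, compute utilization: ρ = λ/μ = 6.9/13.7 = 0.5036
For M/M/1: W = 1/(μ-λ)
W = 1/(13.7-6.9) = 1/6.80
W = 0.1471 minutes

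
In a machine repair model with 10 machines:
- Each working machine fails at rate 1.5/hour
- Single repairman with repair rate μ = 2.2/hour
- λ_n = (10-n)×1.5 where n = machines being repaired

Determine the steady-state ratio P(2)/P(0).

P(2)/P(0) = ∏_{i=0}^{2-1} λ_i/μ_{i+1}
= (10-0)×1.5/2.2 × (10-1)×1.5/2.2
= 41.8388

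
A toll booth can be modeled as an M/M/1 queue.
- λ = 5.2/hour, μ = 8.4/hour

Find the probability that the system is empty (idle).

ρ = λ/μ = 5.2/8.4 = 0.6190
P(0) = 1 - ρ = 1 - 0.6190 = 0.3810
The server is idle 38.10% of the time.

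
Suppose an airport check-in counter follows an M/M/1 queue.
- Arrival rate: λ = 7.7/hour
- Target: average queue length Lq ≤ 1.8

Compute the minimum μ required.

For M/M/1: Lq = λ²/(μ(μ-λ))
Need Lq ≤ 1.8, i.e. μ(μ-λ) ≥ λ²/1.8
μ² - 7.7μ - 59.29/1.8 ≥ 0  →  μ² - 7.7μ - 32.9389 ≥ 0
Quadratic formula (positive root): μ = [λ + √(λ² + 4×32.9389)]/2
Discriminant: 59.29 + 4×32.9389 = 191.0456, √191.0456 = 13.82192
μ ≥ (7.7 + 13.82192)/2 = 10.7610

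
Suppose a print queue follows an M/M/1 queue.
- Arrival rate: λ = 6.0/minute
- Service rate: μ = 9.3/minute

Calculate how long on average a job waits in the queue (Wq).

First, compute utilization: ρ = λ/μ = 6.0/9.3 = 0.6452
For M/M/1: Wq = λ/(μ(μ-λ))
Wq = 6.0/(9.3 × (9.3-6.0))
Wq = 6.0/(9.3 × 3.30)
Wq = 0.1955 minutes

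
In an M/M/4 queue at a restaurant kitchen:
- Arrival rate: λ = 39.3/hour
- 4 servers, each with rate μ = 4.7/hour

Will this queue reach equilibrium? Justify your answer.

Stability requires ρ = λ/(cμ) < 1
ρ = 39.3/(4 × 4.7) = 39.3/18.80 = 2.0904
Since 2.0904 ≥ 1, the system is UNSTABLE.
Need c > λ/μ = 39.3/4.7 = 8.36.
Minimum servers needed: c = 9.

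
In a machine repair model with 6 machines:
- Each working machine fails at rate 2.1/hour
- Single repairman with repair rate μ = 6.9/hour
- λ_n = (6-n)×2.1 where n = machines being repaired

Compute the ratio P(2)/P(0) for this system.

P(2)/P(0) = ∏_{i=0}^{2-1} λ_i/μ_{i+1}
= (6-0)×2.1/6.9 × (6-1)×2.1/6.9
= 2.7788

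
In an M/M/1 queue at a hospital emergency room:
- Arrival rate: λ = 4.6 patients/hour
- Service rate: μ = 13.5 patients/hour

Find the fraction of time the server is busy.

Server utilization: ρ = λ/μ
ρ = 4.6/13.5 = 0.3407
The server is busy 34.07% of the time.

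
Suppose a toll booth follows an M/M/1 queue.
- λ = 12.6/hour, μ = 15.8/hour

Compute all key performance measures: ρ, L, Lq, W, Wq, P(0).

Step 1: ρ = λ/μ = 12.6/15.8 = 0.7975
Step 2: L = λ/(μ-λ) = 12.6/3.20 = 3.9375
Step 3: Lq = λ²/(μ(μ-λ)) = 158.76/(15.8×3.20) = 3.1400
Step 4: W = 1/(μ-λ) = 1/3.20 = 0.3125
Step 5: Wq = λ/(μ(μ-λ)) = 12.6/(15.8×3.20) = 0.2492
Step 6: P(0) = 1-ρ = 0.2025
Verify: L = λW = 12.6×0.3125 = 3.9375 ✔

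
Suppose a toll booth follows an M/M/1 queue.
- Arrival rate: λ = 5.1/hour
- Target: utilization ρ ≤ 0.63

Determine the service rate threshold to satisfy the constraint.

ρ = λ/μ, so μ = λ/ρ
μ ≥ 5.1/0.63 = 8.0952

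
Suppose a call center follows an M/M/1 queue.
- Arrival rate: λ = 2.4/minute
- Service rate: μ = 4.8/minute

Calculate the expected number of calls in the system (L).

ρ = λ/μ = 2.4/4.8 = 0.5000
For M/M/1: L = λ/(μ-λ)
L = 2.4/(4.8-2.4) = 2.4/2.40
L = 1.0000 calls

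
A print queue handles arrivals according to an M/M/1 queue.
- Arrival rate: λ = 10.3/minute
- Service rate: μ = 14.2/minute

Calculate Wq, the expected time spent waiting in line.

First, compute utilization: ρ = λ/μ = 10.3/14.2 = 0.7254
For M/M/1: Wq = λ/(μ(μ-λ))
Wq = 10.3/(14.2 × (14.2-10.3))
Wq = 10.3/(14.2 × 3.90)
Wq = 0.1860 minutes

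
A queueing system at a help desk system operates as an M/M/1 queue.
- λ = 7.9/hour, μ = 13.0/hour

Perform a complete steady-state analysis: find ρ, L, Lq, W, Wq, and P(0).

Step 1: ρ = λ/μ = 7.9/13.0 = 0.6077
Step 2: L = λ/(μ-λ) = 7.9/5.10 = 1.5490
Step 3: Lq = λ²/(μ(μ-λ)) = 62.41/(13.0×5.10) = 0.9413
Step 4: W = 1/(μ-λ) = 1/5.10 = 0.19608
Step 5: Wq = λ/(μ(μ-λ)) = 7.9/(13.0×5.10) = 0.1192
Step 6: P(0) = 1-ρ = 0.3923
Verify: L = λW = 7.9×0.19608 = 1.5490 ✔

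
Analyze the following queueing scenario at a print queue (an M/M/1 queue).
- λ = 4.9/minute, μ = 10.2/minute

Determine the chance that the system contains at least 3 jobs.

ρ = λ/μ = 4.9/10.2 = 0.4804
P(N ≥ n) = ρⁿ
P(N ≥ 3) = 0.4804^3
P(N ≥ 3) = 0.1109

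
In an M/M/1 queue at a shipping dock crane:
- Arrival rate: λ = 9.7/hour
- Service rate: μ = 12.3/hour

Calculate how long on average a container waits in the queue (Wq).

First, compute utilization: ρ = λ/μ = 9.7/12.3 = 0.7886
For M/M/1: Wq = λ/(μ(μ-λ))
Wq = 9.7/(12.3 × (12.3-9.7))
Wq = 9.7/(12.3 × 2.60)
Wq = 0.3033 hours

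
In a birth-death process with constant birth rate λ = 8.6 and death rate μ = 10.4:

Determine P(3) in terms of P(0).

For constant rates: P(n)/P(0) = (λ/μ)^n
P(3)/P(0) = (8.6/10.4)^3 = 0.826923^3 = 0.5655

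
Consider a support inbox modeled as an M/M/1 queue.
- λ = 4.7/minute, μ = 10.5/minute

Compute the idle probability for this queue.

ρ = λ/μ = 4.7/10.5 = 0.4476
P(0) = 1 - ρ = 1 - 0.4476 = 0.5524
The server is idle 55.24% of the time.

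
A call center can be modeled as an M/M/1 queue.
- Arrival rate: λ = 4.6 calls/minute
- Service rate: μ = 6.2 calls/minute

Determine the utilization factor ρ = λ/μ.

Server utilization: ρ = λ/μ
ρ = 4.6/6.2 = 0.7419
The server is busy 74.19% of the time.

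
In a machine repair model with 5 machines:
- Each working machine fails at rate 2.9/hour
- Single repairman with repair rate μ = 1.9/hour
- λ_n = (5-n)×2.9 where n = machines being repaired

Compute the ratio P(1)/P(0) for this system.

P(1)/P(0) = ∏_{i=0}^{1-1} λ_i/μ_{i+1}
= (5-0)×2.9/1.9
= 7.6316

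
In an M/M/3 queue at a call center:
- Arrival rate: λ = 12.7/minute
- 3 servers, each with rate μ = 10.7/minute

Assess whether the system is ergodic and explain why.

Stability requires ρ = λ/(cμ) < 1
ρ = 12.7/(3 × 10.7) = 12.7/32.10 = 0.3956
Since 0.3956 < 1, the system is STABLE.
The servers are busy 39.56% of the time.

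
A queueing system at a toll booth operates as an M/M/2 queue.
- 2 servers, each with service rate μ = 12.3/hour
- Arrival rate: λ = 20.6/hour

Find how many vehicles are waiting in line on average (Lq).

Traffic intensity: ρ = λ/(cμ) = 20.6/(2×12.3) = 0.8374
Since ρ = 0.8374 < 1, system is stable.
Offered load a = λ/μ = cρ = 20.6/12.3 = 1.6748
P₀ = [ Σₙ₌₀^1 aⁿ/n! + a^2/(2!(1-ρ)) ]⁻¹
Σ = a^0/0! + a^1/1! = 1.0000 + 1.6748 = 2.6748
a^2/(2!(1-ρ)) = 2.8049/(2 × 0.1626) = 8.6252
P₀ = 1/(2.6748 + 8.6252) = 0.08850
Lq = P₀·a^2·ρ / (2!(1-ρ)²) = 0.08850 × 2.8049 × 0.8374 / (2 × 0.02644) = 3.9310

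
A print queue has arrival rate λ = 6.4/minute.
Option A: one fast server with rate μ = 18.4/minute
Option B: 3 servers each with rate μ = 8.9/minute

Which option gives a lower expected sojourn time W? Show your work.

Option A: single server μ = 18.4 (M/M/1)
  ρ_A = 6.4/18.4 = 0.3478
  W_A = 1/(μ-λ) = 1/(18.4-6.4) = 1/12.00 = 0.08333

Option B: 3 servers μ = 8.9 (M/M/3)
  ρ_B = λ/(cμ) = 6.4/(3×8.9) = 0.2397
  Offered load a = λ/μ = cρ = 6.4/8.9 = 0.7191
  P₀ = [ Σₙ₌₀^2 aⁿ/n! + a^3/(3!(1-ρ)) ]⁻¹
  Σ = a^0/0! + a^1/1! + a^2/2! = 1.0000 + 0.7191 + 0.2586 = 1.9777
  a^3/(3!(1-ρ)) = 0.37185/(6 × 0.76030) = 0.08151
  P₀ = 1/(1.9777 + 0.08151) = 0.4856
  Lq = P₀·a^3·ρ / (3!(1-ρ)²) = 0.4856 × 0.3719 × 0.2397 / (6 × 0.5781) = 0.01248
  Wq_B = Lq/λ = 0.01248/6.4 = 0.001950
  W_B = Wq_B + 1/μ = 0.001950 + 0.1124 = 0.1143

Since W_A = 0.08333 < W_B = 0.1143, Option A (single fast server) has the shorter time in system.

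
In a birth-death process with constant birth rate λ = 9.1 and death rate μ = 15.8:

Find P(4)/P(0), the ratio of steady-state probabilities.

For constant rates: P(n)/P(0) = (λ/μ)^n
P(4)/P(0) = (9.1/15.8)^4 = 0.5759^4 = 0.1100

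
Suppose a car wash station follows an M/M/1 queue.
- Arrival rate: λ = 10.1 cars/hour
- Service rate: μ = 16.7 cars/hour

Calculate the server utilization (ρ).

Server utilization: ρ = λ/μ
ρ = 10.1/16.7 = 0.6048
The server is busy 60.48% of the time.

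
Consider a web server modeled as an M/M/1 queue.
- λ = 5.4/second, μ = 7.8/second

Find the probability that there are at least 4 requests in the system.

ρ = λ/μ = 5.4/7.8 = 0.6923
P(N ≥ n) = ρⁿ
P(N ≥ 4) = 0.6923^4
P(N ≥ 4) = 0.2297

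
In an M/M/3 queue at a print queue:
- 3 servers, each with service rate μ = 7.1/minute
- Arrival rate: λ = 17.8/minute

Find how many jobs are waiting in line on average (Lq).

Traffic intensity: ρ = λ/(cμ) = 17.8/(3×7.1) = 0.8357
Since ρ = 0.8357 < 1, system is stable.
Offered load a = λ/μ = cρ = 17.8/7.1 = 2.5070
P₀ = [ Σₙ₌₀^2 aⁿ/n! + a^3/(3!(1-ρ)) ]⁻¹
Σ = a^0/0! + a^1/1! + a^2/2! = 1.00000 + 2.50704 + 3.14263 = 6.6497
a^3/(3!(1-ρ)) = 15.7574/(6 × 0.164319) = 15.9825
P₀ = 1/(6.6497 + 15.9825) = 0.04418
Lq = P₀·a^3·ρ / (3!(1-ρ)²) = 0.0441848 × 15.7574 × 0.835681 / (6 × 0.0270008) = 3.5915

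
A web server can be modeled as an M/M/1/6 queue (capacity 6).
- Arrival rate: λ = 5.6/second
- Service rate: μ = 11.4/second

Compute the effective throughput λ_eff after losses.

ρ = λ/μ = 5.6/11.4 = 0.49123
P₀ = (1-ρ)/(1-ρ^(K+1)) = (1-0.49123)/(1-0.49123^7) = 0.5088/0.9931 = 0.5123
P_K = P₀×ρ^K = 0.5123 × 0.49123^6 = 0.5123 × 0.01405 = 0.007198
λ_eff = λ(1-P_K) = 5.6 × (1 - 0.007198) = 5.6 × 0.9928 = 5.5597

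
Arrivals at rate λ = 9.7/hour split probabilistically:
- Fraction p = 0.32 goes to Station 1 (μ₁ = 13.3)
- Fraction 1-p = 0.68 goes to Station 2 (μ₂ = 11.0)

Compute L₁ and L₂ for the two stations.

Effective rates: λ₁ = 9.7×0.32 = 3.104, λ₂ = 9.7×0.68 = 6.596
Station 1: ρ₁ = 3.104/13.3 = 0.23338, L₁ = ρ₁/(1-ρ₁) = 0.23338/(1-0.23338) = 0.3044
Station 2: ρ₂ = 6.596/11.0 = 0.599636, L₂ = ρ₂/(1-ρ₂) = 0.599636/(1-0.599636) = 1.4977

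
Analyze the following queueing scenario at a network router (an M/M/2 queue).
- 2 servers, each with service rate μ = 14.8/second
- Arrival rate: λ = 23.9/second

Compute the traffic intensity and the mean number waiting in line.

Traffic intensity: ρ = λ/(cμ) = 23.9/(2×14.8) = 0.8074
Since ρ = 0.8074 < 1, system is stable.
Offered load a = λ/μ = cρ = 23.9/14.8 = 1.6149
P₀ = [ Σₙ₌₀^1 aⁿ/n! + a^2/(2!(1-ρ)) ]⁻¹
Σ = a^0/0! + a^1/1! = 1.0000 + 1.6149 = 2.6149
a^2/(2!(1-ρ)) = 2.60779/(2 × 0.192568) = 6.7711
P₀ = 1/(2.6149 + 6.7711) = 0.1065
Lq = P₀·a^2·ρ / (2!(1-ρ)²) = 0.10654 × 2.6078 × 0.80743 / (2 × 0.037082) = 3.0248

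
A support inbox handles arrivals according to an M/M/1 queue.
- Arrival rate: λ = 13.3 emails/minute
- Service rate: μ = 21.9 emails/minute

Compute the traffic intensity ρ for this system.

Server utilization: ρ = λ/μ
ρ = 13.3/21.9 = 0.6073
The server is busy 60.73% of the time.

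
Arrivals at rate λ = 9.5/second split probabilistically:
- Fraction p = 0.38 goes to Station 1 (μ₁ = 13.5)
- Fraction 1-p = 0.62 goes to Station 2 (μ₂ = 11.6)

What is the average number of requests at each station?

Effective rates: λ₁ = 9.5×0.38 = 3.61, λ₂ = 9.5×0.62 = 5.89
Station 1: ρ₁ = 3.61/13.5 = 0.2674, L₁ = ρ₁/(1-ρ₁) = 0.2674/(1-0.2674) = 0.3650
Station 2: ρ₂ = 5.89/11.6 = 0.50776, L₂ = ρ₂/(1-ρ₂) = 0.50776/(1-0.50776) = 1.0315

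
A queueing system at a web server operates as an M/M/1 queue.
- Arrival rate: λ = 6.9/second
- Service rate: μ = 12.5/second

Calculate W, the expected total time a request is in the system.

First, compute utilization: ρ = λ/μ = 6.9/12.5 = 0.5520
For M/M/1: W = 1/(μ-λ)
W = 1/(12.5-6.9) = 1/5.60
W = 0.1786 seconds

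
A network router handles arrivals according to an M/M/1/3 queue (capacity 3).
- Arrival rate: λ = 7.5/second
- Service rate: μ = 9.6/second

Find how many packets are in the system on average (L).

ρ = λ/μ = 7.5/9.6 = 0.7812
P₀ = (1-ρ)/(1-ρ^(K+1)) = (1-0.7812)/(1-0.7812^4) = 0.2188/0.6276 = 0.3486
P_K = P₀×ρ^K = 0.3486 × 0.7812^3 = 0.3486 × 0.4767 = 0.1662
L = ρ[1 - (K+1)ρ^K + Kρ^(K+1)] / [(1-ρ)(1-ρ^(K+1))]
L = 0.7812 × (1 - 4×0.476746 + 3×0.372434) / ((1 - 0.7812) × (1 - 0.372434)) = 1.1966 packets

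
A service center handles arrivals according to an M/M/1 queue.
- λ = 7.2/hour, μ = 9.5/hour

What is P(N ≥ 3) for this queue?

ρ = λ/μ = 7.2/9.5 = 0.7579
P(N ≥ n) = ρⁿ
P(N ≥ 3) = 0.7579^3
P(N ≥ 3) = 0.4353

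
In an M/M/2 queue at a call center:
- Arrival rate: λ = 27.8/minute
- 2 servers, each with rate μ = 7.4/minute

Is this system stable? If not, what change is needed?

Stability requires ρ = λ/(cμ) < 1
ρ = 27.8/(2 × 7.4) = 27.8/14.80 = 1.8784
Since 1.8784 ≥ 1, the system is UNSTABLE.
Need c > λ/μ = 27.8/7.4 = 3.76.
Minimum servers needed: c = 4.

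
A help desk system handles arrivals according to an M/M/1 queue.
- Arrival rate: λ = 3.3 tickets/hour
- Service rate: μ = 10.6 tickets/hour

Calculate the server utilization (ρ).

Server utilization: ρ = λ/μ
ρ = 3.3/10.6 = 0.3113
The server is busy 31.13% of the time.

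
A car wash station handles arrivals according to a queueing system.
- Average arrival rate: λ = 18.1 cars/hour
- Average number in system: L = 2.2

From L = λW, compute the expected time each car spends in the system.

Little's Law: L = λW, so W = L/λ
W = 2.2/18.1 = 0.1215 hours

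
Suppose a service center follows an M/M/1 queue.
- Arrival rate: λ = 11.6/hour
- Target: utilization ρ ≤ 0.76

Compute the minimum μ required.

ρ = λ/μ, so μ = λ/ρ
μ ≥ 11.6/0.76 = 15.2632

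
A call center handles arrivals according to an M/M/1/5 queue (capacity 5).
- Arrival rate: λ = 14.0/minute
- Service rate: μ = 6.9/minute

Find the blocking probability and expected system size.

ρ = λ/μ = 14.0/6.9 = 2.0290
P₀ = (1-ρ)/(1-ρ^(K+1)) = (1-2.0290)/(1-2.0290^6) = -1.0290/-68.7738 = 0.01496
P_K = P₀×ρ^K = 0.014962 × 2.0290^5 = 0.014962 × 34.3883 = 0.5145
Blocking probability P_5 = 0.5145 (51.45%)
L = ρ[1 - (K+1)ρ^K + Kρ^(K+1)] / [(1-ρ)(1-ρ^(K+1))]
L = 2.0290 × (1 - 6×34.3883 + 5×69.7738) / ((1 - 2.0290) × (1 - 69.7738)) = 4.1154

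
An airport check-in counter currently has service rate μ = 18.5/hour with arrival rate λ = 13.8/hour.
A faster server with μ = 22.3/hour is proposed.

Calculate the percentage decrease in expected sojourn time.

System 1: ρ₁ = 13.8/18.5 = 0.7459, W₁ = 1/(18.5-13.8) = 0.21277
System 2: ρ₂ = 13.8/22.3 = 0.6188, W₂ = 1/(22.3-13.8) = 0.11765
Improvement: (W₁-W₂)/W₁ = (0.21277-0.11765)/0.21277 = 44.71%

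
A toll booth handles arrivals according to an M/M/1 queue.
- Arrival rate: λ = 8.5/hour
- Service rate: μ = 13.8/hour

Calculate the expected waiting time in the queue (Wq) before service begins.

First, compute utilization: ρ = λ/μ = 8.5/13.8 = 0.6159
For M/M/1: Wq = λ/(μ(μ-λ))
Wq = 8.5/(13.8 × (13.8-8.5))
Wq = 8.5/(13.8 × 5.30)
Wq = 0.1162 hours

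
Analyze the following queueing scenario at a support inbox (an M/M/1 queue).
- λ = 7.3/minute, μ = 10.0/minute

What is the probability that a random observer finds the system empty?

ρ = λ/μ = 7.3/10.0 = 0.7300
P(0) = 1 - ρ = 1 - 0.7300 = 0.2700
The server is idle 27.00% of the time.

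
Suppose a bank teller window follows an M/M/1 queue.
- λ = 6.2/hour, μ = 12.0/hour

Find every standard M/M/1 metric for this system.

Step 1: ρ = λ/μ = 6.2/12.0 = 0.5167
Step 2: L = λ/(μ-λ) = 6.2/5.80 = 1.0690
Step 3: Lq = λ²/(μ(μ-λ)) = 38.44/(12.0×5.80) = 0.5523
Step 4: W = 1/(μ-λ) = 1/5.80 = 0.172414
Step 5: Wq = λ/(μ(μ-λ)) = 6.2/(12.0×5.80) = 0.08908
Step 6: P(0) = 1-ρ = 0.4833
Verify: L = λW = 6.2×0.172414 = 1.0690 ✔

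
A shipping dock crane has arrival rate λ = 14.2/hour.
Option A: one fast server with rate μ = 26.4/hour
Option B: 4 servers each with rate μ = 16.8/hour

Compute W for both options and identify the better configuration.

Option A: single server μ = 26.4 (M/M/1)
  ρ_A = 14.2/26.4 = 0.5379
  W_A = 1/(μ-λ) = 1/(26.4-14.2) = 1/12.20 = 0.08197

Option B: 4 servers μ = 16.8 (M/M/4)
  ρ_B = λ/(cμ) = 14.2/(4×16.8) = 0.2113
  Offered load a = λ/μ = cρ = 14.2/16.8 = 0.8452
  P₀ = [ Σₙ₌₀^3 aⁿ/n! + a^4/(4!(1-ρ)) ]⁻¹
  Σ = a^0/0! + a^1/1! + a^2/2! + a^3/3! = 1.0000 + 0.84524 + 0.35721 + 0.10064 = 2.3031
  a^4/(4!(1-ρ)) = 0.5104/(24 × 0.7887) = 0.02696
  P₀ = 1/(2.3031 + 0.02696) = 0.4292
  Lq = P₀·a^4·ρ / (4!(1-ρ)²) = 0.4292 × 0.5104 × 0.2113 / (24 × 0.6220) = 0.003101
  Wq_B = Lq/λ = 0.003101/14.2 = 0.0002184
  W_B = Wq_B + 1/μ = 0.0002184 + 0.05952 = 0.05974

Since W_B = 0.05974 < W_A = 0.08197, Option B (multiple servers) has the shorter time in system.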